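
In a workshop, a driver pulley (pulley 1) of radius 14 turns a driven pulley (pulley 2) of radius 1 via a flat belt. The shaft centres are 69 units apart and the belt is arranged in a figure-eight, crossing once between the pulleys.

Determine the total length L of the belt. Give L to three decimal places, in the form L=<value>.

crossed belt: β = asin((r1+r2)/C) = asin(15/69) = 12.5559°
wrap1 = wrap2 = π + 2β = 205.1117°
tangent length = C·cosβ = 67.3498
L = (r1+r2)·wrap + 2·C·cosβ = 15·3.5799 + 2·67.3498 = 188.3978

L=188.398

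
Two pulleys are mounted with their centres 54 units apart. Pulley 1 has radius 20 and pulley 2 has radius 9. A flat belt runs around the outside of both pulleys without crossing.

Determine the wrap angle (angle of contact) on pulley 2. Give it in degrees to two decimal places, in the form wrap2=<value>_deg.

wrap2=156.49_deg

open belt: β = asin((r2−r1)/C) = asin(-11/54) = -11.7536°
wrap1 = π − 2β = 203.5073°
wrap2 = π + 2β = 156.4927°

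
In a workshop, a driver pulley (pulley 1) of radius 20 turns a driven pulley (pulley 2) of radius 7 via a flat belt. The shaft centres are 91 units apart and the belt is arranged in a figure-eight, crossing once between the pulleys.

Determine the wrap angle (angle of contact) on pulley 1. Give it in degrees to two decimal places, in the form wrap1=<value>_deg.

crossed belt: β = asin((r1+r2)/C) = asin(27/91) = 17.2597°
wrap1 = wrap2 = π + 2β = 214.5194°

wrap1=214.52_deg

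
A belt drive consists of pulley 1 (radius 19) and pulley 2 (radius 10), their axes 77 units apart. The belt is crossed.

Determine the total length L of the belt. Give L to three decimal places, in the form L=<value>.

L=256.163

crossed belt: β = asin((r1+r2)/C) = asin(29/77) = 22.1247°
wrap1 = wrap2 = π + 2β = 224.2494°
tangent length = C·cosβ = 71.3302
L = (r1+r2)·wrap + 2·C·cosβ = 29·3.9139 + 2·71.3302 = 256.1632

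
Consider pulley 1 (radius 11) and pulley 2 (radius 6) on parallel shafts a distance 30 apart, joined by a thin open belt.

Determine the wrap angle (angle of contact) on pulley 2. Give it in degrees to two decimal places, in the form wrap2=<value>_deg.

open belt: β = asin((r2−r1)/C) = asin(-5/30) = -9.5941°
wrap1 = π − 2β = 199.1881°
wrap2 = π + 2β = 160.8119°

wrap2=160.81_deg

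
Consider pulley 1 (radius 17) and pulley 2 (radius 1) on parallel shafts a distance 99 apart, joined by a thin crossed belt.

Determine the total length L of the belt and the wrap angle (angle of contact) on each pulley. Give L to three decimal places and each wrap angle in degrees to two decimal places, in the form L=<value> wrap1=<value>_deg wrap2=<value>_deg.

crossed belt: β = asin((r1+r2)/C) = asin(18/99) = 10.4757°
wrap1 = wrap2 = π + 2β = 200.9514°
tangent length = C·cosβ = 97.3499
L = (r1+r2)·wrap + 2·C·cosβ = 18·3.5073 + 2·97.3499 = 257.8305

L=257.831 wrap1=200.95_deg wrap2=200.95_deg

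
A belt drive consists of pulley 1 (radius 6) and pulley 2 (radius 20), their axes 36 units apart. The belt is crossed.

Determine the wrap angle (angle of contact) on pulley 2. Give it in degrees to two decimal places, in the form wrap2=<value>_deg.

wrap2=272.48_deg

crossed belt: β = asin((r1+r2)/C) = asin(26/36) = 46.2383°
wrap1 = wrap2 = π + 2β = 272.4765°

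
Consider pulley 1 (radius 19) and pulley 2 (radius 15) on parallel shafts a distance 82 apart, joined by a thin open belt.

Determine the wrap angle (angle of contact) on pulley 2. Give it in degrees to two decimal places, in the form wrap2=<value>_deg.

open belt: β = asin((r2−r1)/C) = asin(-4/82) = -2.7960°
wrap1 = π − 2β = 185.5921°
wrap2 = π + 2β = 174.4079°

wrap2=174.41_deg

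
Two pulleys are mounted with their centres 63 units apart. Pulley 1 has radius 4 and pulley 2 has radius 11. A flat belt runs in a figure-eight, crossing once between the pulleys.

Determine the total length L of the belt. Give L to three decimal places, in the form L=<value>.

crossed belt: β = asin((r1+r2)/C) = asin(15/63) = 13.7741°
wrap1 = wrap2 = π + 2β = 207.5483°
tangent length = C·cosβ = 61.1882
L = (r1+r2)·wrap + 2·C·cosβ = 15·3.6224 + 2·61.1882 = 176.7125

L=176.712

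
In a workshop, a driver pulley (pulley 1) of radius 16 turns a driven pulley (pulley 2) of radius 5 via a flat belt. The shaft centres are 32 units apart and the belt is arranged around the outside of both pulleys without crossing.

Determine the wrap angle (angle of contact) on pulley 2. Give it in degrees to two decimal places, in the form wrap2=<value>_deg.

wrap2=139.79_deg

open belt: β = asin((r2−r1)/C) = asin(-11/32) = -20.1055°
wrap1 = π − 2β = 220.2110°
wrap2 = π + 2β = 139.7890°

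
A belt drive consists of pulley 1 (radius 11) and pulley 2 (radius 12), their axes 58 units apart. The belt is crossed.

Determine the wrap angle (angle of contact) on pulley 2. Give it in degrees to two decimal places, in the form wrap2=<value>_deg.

wrap2=226.73_deg

crossed belt: β = asin((r1+r2)/C) = asin(23/58) = 23.3628°
wrap1 = wrap2 = π + 2β = 226.7256°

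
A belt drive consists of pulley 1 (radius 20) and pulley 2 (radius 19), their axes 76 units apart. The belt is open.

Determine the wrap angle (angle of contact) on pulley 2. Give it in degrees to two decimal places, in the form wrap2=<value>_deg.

wrap2=178.49_deg

open belt: β = asin((r2−r1)/C) = asin(-1/76) = -0.7539°
wrap1 = π − 2β = 181.5078°
wrap2 = π + 2β = 178.4922°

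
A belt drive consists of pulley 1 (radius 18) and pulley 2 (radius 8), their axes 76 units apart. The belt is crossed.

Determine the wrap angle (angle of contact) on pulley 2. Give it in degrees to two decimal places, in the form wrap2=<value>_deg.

wrap2=220.01_deg

crossed belt: β = asin((r1+r2)/C) = asin(26/76) = 20.0052°
wrap1 = wrap2 = π + 2β = 220.0104°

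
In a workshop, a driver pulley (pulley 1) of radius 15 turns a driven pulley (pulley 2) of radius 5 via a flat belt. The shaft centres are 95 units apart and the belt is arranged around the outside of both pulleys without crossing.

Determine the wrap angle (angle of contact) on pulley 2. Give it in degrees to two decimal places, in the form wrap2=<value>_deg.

open belt: β = asin((r2−r1)/C) = asin(-10/95) = -6.0423°
wrap1 = π − 2β = 192.0847°
wrap2 = π + 2β = 167.9153°

wrap2=167.92_deg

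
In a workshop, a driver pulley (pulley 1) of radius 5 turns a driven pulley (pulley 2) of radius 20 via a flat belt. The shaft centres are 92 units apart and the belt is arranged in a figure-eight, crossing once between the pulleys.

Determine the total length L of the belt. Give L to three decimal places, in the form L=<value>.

crossed belt: β = asin((r1+r2)/C) = asin(25/92) = 15.7678°
wrap1 = wrap2 = π + 2β = 211.5356°
tangent length = C·cosβ = 88.5381
L = (r1+r2)·wrap + 2·C·cosβ = 25·3.6920 + 2·88.5381 = 269.3761

L=269.376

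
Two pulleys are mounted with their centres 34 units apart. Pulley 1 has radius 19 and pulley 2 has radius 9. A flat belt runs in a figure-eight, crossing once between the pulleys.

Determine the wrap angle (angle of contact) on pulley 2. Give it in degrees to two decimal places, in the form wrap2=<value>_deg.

wrap2=290.88_deg

crossed belt: β = asin((r1+r2)/C) = asin(28/34) = 55.4397°
wrap1 = wrap2 = π + 2β = 290.8794°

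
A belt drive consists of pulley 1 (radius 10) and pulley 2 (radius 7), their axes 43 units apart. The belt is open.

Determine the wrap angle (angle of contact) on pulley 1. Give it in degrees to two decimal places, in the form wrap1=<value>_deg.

open belt: β = asin((r2−r1)/C) = asin(-3/43) = -4.0006°
wrap1 = π − 2β = 188.0013°
wrap2 = π + 2β = 171.9987°

wrap1=188.00_deg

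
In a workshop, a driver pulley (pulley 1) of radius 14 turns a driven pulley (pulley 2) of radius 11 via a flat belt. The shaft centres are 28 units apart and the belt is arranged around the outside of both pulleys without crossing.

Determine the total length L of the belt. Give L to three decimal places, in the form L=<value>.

open belt: β = asin((r2−r1)/C) = asin(-3/28) = -6.1506°
wrap1 = π − 2β = 192.3013°
wrap2 = π + 2β = 167.6987°
tangent length = C·cosβ = 27.8388
L = r1·wrap1 + r2·wrap2 + 2·C·cosβ = 14·3.3563 + 11·2.9269 + 2·27.8388 = 134.8616

L=134.862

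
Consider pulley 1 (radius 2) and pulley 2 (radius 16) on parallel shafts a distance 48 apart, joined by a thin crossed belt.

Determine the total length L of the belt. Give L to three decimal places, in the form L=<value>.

crossed belt: β = asin((r1+r2)/C) = asin(18/48) = 22.0243°
wrap1 = wrap2 = π + 2β = 224.0486°
tangent length = C·cosβ = 44.4972
L = (r1+r2)·wrap + 2·C·cosβ = 18·3.9104 + 2·44.4972 = 159.3813

L=159.381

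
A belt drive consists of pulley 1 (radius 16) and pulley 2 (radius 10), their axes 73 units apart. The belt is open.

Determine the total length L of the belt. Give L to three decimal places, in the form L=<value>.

open belt: β = asin((r2−r1)/C) = asin(-6/73) = -4.7146°
wrap1 = π − 2β = 189.4291°
wrap2 = π + 2β = 170.5709°
tangent length = C·cosβ = 72.7530
L = r1·wrap1 + r2·wrap2 + 2·C·cosβ = 16·3.3062 + 10·2.9770 + 2·72.7530 = 228.1748

L=228.175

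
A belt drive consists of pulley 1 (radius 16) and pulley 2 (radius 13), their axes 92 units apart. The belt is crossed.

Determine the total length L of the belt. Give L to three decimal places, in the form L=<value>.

crossed belt: β = asin((r1+r2)/C) = asin(29/92) = 18.3739°
wrap1 = wrap2 = π + 2β = 216.7479°
tangent length = C·cosβ = 87.3098
L = (r1+r2)·wrap + 2·C·cosβ = 29·3.7830 + 2·87.3098 = 284.3255

L=284.326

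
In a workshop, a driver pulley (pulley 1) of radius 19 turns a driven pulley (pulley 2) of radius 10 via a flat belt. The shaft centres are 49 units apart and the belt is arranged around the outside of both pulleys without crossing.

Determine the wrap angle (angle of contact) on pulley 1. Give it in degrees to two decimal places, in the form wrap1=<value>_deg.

wrap1=201.17_deg

open belt: β = asin((r2−r1)/C) = asin(-9/49) = -10.5838°
wrap1 = π − 2β = 201.1676°
wrap2 = π + 2β = 158.8324°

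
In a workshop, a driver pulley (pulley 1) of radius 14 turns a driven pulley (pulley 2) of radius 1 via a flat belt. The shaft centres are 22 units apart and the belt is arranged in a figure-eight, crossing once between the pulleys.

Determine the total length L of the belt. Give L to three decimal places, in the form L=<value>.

L=101.818

crossed belt: β = asin((r1+r2)/C) = asin(15/22) = 42.9859°
wrap1 = wrap2 = π + 2β = 265.9718°
tangent length = C·cosβ = 16.0935
L = (r1+r2)·wrap + 2·C·cosβ = 15·4.6421 + 2·16.0935 = 101.8182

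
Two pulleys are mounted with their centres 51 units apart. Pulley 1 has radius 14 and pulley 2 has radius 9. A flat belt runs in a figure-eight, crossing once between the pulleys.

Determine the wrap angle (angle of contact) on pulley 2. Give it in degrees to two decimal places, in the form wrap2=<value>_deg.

wrap2=233.61_deg

crossed belt: β = asin((r1+r2)/C) = asin(23/51) = 26.8066°
wrap1 = wrap2 = π + 2β = 233.6132°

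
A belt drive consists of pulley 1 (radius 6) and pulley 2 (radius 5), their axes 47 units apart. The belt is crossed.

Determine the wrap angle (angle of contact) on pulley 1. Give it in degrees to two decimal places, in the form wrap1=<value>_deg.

wrap1=207.07_deg

crossed belt: β = asin((r1+r2)/C) = asin(11/47) = 13.5352°
wrap1 = wrap2 = π + 2β = 207.0704°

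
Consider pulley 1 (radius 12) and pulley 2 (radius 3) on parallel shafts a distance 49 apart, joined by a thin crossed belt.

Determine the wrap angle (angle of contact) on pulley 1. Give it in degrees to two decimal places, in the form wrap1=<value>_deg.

crossed belt: β = asin((r1+r2)/C) = asin(15/49) = 17.8257°
wrap1 = wrap2 = π + 2β = 215.6514°

wrap1=215.65_deg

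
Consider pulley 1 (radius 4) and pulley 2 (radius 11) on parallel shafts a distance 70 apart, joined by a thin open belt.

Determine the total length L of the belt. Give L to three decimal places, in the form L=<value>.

open belt: β = asin((r2−r1)/C) = asin(7/70) = 5.7392°
wrap1 = π − 2β = 168.5217°
wrap2 = π + 2β = 191.4783°
tangent length = C·cosβ = 69.6491
L = r1·wrap1 + r2·wrap2 + 2·C·cosβ = 4·2.9413 + 11·3.3419 + 2·69.6491 = 187.8245

L=187.824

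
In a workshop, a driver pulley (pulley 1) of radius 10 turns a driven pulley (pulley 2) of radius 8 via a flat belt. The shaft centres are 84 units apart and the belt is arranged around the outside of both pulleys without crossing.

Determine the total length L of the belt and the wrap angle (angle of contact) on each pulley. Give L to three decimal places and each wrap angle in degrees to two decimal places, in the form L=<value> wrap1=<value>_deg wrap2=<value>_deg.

L=224.596 wrap1=182.73_deg wrap2=177.27_deg

open belt: β = asin((r2−r1)/C) = asin(-2/84) = -1.3643°
wrap1 = π − 2β = 182.7286°
wrap2 = π + 2β = 177.2714°
tangent length = C·cosβ = 83.9762
L = r1·wrap1 + r2·wrap2 + 2·C·cosβ = 10·3.1892 + 8·3.0940 + 2·83.9762 = 224.5963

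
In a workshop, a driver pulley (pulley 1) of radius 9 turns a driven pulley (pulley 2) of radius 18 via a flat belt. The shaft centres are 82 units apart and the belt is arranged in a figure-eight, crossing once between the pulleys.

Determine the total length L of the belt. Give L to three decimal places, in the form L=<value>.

L=257.796

crossed belt: β = asin((r1+r2)/C) = asin(27/82) = 19.2244°
wrap1 = wrap2 = π + 2β = 218.4487°
tangent length = C·cosβ = 77.4274
L = (r1+r2)·wrap + 2·C·cosβ = 27·3.8126 + 2·77.4274 = 257.7963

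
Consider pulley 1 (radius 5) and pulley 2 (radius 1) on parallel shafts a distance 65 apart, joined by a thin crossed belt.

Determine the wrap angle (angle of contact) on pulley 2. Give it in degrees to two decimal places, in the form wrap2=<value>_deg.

wrap2=190.59_deg

crossed belt: β = asin((r1+r2)/C) = asin(6/65) = 5.2964°
wrap1 = wrap2 = π + 2β = 190.5928°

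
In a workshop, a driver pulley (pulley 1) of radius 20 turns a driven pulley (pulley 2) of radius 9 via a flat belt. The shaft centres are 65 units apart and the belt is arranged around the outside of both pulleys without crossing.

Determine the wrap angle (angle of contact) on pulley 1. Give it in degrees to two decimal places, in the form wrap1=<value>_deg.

open belt: β = asin((r2−r1)/C) = asin(-11/65) = -9.7431°
wrap1 = π − 2β = 199.4862°
wrap2 = π + 2β = 160.5138°

wrap1=199.49_deg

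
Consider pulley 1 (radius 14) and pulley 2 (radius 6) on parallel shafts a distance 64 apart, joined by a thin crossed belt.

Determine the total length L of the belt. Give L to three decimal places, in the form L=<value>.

crossed belt: β = asin((r1+r2)/C) = asin(20/64) = 18.2100°
wrap1 = wrap2 = π + 2β = 216.4199°
tangent length = C·cosβ = 60.7947
L = (r1+r2)·wrap + 2·C·cosβ = 20·3.7772 + 2·60.7947 = 197.1343

L=197.134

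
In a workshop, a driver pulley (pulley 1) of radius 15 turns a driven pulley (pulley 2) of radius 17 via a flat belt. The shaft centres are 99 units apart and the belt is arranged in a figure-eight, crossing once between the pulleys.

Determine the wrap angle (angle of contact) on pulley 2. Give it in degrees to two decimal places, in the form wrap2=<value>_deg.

crossed belt: β = asin((r1+r2)/C) = asin(32/99) = 18.8585°
wrap1 = wrap2 = π + 2β = 217.7170°

wrap2=217.72_deg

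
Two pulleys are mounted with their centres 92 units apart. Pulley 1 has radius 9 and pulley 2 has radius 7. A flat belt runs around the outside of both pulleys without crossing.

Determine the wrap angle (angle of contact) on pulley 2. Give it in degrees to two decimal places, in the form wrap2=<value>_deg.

open belt: β = asin((r2−r1)/C) = asin(-2/92) = -1.2457°
wrap1 = π − 2β = 182.4913°
wrap2 = π + 2β = 177.5087°

wrap2=177.51_deg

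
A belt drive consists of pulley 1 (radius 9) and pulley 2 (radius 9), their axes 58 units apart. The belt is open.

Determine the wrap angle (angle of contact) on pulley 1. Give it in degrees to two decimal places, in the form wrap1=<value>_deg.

wrap1=180.00_deg

open belt: β = asin((r2−r1)/C) = asin(0/58) = 0.0000°
wrap1 = π − 2β = 180.0000°
wrap2 = π + 2β = 180.0000°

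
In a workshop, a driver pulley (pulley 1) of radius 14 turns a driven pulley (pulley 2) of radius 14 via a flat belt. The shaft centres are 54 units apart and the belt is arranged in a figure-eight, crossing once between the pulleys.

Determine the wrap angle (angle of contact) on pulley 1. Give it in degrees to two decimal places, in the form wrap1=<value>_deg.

crossed belt: β = asin((r1+r2)/C) = asin(28/54) = 31.2329°
wrap1 = wrap2 = π + 2β = 242.4659°

wrap1=242.47_deg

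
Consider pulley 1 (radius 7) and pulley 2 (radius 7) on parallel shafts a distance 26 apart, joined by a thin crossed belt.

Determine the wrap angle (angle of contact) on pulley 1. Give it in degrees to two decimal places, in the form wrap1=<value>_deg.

crossed belt: β = asin((r1+r2)/C) = asin(14/26) = 32.5790°
wrap1 = wrap2 = π + 2β = 245.1579°

wrap1=245.16_deg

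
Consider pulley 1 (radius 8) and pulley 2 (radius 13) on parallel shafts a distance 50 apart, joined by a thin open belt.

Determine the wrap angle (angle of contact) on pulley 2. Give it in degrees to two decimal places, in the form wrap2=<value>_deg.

wrap2=191.48_deg

open belt: β = asin((r2−r1)/C) = asin(5/50) = 5.7392°
wrap1 = π − 2β = 168.5217°
wrap2 = π + 2β = 191.4783°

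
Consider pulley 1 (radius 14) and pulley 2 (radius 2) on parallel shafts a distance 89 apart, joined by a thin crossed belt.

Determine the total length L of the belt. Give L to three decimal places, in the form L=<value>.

L=231.150

crossed belt: β = asin((r1+r2)/C) = asin(16/89) = 10.3567°
wrap1 = wrap2 = π + 2β = 200.7133°
tangent length = C·cosβ = 87.5500
L = (r1+r2)·wrap + 2·C·cosβ = 16·3.5031 + 2·87.5500 = 231.1497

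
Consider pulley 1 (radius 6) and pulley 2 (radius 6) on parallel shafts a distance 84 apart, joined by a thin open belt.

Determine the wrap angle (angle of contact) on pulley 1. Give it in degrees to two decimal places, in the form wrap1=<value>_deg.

open belt: β = asin((r2−r1)/C) = asin(0/84) = 0.0000°
wrap1 = π − 2β = 180.0000°
wrap2 = π + 2β = 180.0000°

wrap1=180.00_deg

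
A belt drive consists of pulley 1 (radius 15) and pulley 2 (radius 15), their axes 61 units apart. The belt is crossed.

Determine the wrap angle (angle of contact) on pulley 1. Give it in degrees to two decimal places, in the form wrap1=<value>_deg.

wrap1=238.92_deg

crossed belt: β = asin((r1+r2)/C) = asin(30/61) = 29.4592°
wrap1 = wrap2 = π + 2β = 238.9183°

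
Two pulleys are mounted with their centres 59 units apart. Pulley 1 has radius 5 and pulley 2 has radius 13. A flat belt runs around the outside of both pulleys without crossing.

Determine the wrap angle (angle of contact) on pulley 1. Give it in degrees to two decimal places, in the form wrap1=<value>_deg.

open belt: β = asin((r2−r1)/C) = asin(8/59) = 7.7929°
wrap1 = π − 2β = 164.4142°
wrap2 = π + 2β = 195.5858°

wrap1=164.41_deg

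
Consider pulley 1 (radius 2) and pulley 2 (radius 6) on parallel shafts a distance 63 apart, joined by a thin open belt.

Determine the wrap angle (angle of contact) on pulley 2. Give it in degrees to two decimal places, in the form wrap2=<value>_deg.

open belt: β = asin((r2−r1)/C) = asin(4/63) = 3.6403°
wrap1 = π − 2β = 172.7194°
wrap2 = π + 2β = 187.2806°

wrap2=187.28_deg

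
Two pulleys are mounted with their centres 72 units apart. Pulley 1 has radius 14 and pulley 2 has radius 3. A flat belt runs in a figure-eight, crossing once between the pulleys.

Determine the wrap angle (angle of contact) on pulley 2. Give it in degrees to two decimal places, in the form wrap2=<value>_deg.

wrap2=207.31_deg

crossed belt: β = asin((r1+r2)/C) = asin(17/72) = 13.6571°
wrap1 = wrap2 = π + 2β = 207.3143°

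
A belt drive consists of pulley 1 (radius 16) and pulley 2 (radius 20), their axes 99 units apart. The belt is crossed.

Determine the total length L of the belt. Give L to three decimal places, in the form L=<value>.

L=324.339

crossed belt: β = asin((r1+r2)/C) = asin(36/99) = 21.3237°
wrap1 = wrap2 = π + 2β = 222.6474°
tangent length = C·cosβ = 92.2226
L = (r1+r2)·wrap + 2·C·cosβ = 36·3.8859 + 2·92.2226 = 324.3386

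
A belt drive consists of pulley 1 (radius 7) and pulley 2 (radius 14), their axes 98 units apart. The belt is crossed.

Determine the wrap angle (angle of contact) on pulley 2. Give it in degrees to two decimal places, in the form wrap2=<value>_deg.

crossed belt: β = asin((r1+r2)/C) = asin(21/98) = 12.3736°
wrap1 = wrap2 = π + 2β = 204.7473°

wrap2=204.75_deg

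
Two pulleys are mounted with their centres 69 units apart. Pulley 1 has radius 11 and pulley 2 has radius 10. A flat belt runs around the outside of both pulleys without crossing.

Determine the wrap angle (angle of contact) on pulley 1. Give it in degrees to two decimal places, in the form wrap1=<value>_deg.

open belt: β = asin((r2−r1)/C) = asin(-1/69) = -0.8304°
wrap1 = π − 2β = 181.6608°
wrap2 = π + 2β = 178.3392°

wrap1=181.66_deg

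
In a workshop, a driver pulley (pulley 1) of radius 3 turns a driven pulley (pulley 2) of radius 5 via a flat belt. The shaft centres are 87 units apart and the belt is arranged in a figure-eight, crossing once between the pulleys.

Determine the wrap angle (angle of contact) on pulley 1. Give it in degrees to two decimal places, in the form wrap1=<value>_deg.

wrap1=190.55_deg

crossed belt: β = asin((r1+r2)/C) = asin(8/87) = 5.2760°
wrap1 = wrap2 = π + 2β = 190.5521°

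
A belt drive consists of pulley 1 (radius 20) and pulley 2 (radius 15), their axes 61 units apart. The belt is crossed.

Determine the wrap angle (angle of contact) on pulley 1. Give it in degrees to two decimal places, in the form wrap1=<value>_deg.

wrap1=250.03_deg

crossed belt: β = asin((r1+r2)/C) = asin(35/61) = 35.0136°
wrap1 = wrap2 = π + 2β = 250.0271°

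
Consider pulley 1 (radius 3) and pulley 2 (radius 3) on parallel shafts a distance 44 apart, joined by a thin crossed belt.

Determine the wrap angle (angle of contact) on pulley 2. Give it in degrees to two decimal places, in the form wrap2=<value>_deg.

crossed belt: β = asin((r1+r2)/C) = asin(6/44) = 7.8375°
wrap1 = wrap2 = π + 2β = 195.6750°

wrap2=195.67_deg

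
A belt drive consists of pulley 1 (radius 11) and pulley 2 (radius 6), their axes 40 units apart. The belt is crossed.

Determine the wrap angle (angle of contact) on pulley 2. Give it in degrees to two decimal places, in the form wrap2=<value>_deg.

wrap2=230.30_deg

crossed belt: β = asin((r1+r2)/C) = asin(17/40) = 25.1507°
wrap1 = wrap2 = π + 2β = 230.3013°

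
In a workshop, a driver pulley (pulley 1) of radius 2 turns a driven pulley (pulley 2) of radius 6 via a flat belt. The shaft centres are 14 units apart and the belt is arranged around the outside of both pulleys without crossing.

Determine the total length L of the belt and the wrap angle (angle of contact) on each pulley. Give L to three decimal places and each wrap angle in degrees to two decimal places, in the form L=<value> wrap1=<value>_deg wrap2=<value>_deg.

L=54.284 wrap1=146.80_deg wrap2=213.20_deg

open belt: β = asin((r2−r1)/C) = asin(4/14) = 16.6015°
wrap1 = π − 2β = 146.7969°
wrap2 = π + 2β = 213.2031°
tangent length = C·cosβ = 13.4164
L = r1·wrap1 + r2·wrap2 + 2·C·cosβ = 2·2.5621 + 6·3.7211 + 2·13.4164 = 54.2836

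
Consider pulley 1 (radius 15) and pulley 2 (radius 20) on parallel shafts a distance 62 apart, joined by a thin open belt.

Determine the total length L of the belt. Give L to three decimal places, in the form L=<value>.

L=234.359

open belt: β = asin((r2−r1)/C) = asin(5/62) = 4.6257°
wrap1 = π − 2β = 170.7487°
wrap2 = π + 2β = 189.2513°
tangent length = C·cosβ = 61.7981
L = r1·wrap1 + r2·wrap2 + 2·C·cosβ = 15·2.9801 + 20·3.3031 + 2·61.7981 = 234.3592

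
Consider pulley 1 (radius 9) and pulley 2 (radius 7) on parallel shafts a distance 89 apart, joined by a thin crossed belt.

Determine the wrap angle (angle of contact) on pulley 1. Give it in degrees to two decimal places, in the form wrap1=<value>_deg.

wrap1=200.71_deg

crossed belt: β = asin((r1+r2)/C) = asin(16/89) = 10.3567°
wrap1 = wrap2 = π + 2β = 200.7133°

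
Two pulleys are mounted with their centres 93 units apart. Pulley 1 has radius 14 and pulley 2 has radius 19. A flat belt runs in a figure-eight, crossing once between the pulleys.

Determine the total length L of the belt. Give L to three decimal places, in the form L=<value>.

crossed belt: β = asin((r1+r2)/C) = asin(33/93) = 20.7836°
wrap1 = wrap2 = π + 2β = 221.5671°
tangent length = C·cosβ = 86.9483
L = (r1+r2)·wrap + 2·C·cosβ = 33·3.8671 + 2·86.9483 = 301.5100

L=301.510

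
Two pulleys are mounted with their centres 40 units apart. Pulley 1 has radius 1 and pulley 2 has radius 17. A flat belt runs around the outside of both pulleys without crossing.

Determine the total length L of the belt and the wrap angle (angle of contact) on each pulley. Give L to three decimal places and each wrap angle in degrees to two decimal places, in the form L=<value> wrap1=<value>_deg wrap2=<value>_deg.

open belt: β = asin((r2−r1)/C) = asin(16/40) = 23.5782°
wrap1 = π − 2β = 132.8436°
wrap2 = π + 2β = 227.1564°
tangent length = C·cosβ = 36.6606
L = r1·wrap1 + r2·wrap2 + 2·C·cosβ = 1·2.3186 + 17·3.9646 + 2·36.6606 = 143.0384

L=143.038 wrap1=132.84_deg wrap2=227.16_deg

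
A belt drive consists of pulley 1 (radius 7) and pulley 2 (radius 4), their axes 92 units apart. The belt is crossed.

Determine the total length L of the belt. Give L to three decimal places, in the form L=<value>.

crossed belt: β = asin((r1+r2)/C) = asin(11/92) = 6.8670°
wrap1 = wrap2 = π + 2β = 193.7340°
tangent length = C·cosβ = 91.3400
L = (r1+r2)·wrap + 2·C·cosβ = 11·3.3813 + 2·91.3400 = 219.8743

L=219.874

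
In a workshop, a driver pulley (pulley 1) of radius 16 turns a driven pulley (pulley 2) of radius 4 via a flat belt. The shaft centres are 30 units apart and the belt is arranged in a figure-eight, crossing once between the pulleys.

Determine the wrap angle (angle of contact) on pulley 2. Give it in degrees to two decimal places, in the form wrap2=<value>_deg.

crossed belt: β = asin((r1+r2)/C) = asin(20/30) = 41.8103°
wrap1 = wrap2 = π + 2β = 263.6206°

wrap2=263.62_deg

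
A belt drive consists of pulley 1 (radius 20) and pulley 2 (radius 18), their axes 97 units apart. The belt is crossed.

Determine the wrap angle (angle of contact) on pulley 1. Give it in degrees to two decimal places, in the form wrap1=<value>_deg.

crossed belt: β = asin((r1+r2)/C) = asin(38/97) = 23.0636°
wrap1 = wrap2 = π + 2β = 226.1272°

wrap1=226.13_deg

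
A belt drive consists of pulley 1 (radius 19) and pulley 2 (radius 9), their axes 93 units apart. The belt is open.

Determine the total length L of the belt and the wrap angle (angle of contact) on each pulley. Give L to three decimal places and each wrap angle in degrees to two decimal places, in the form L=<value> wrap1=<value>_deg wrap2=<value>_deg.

L=275.041 wrap1=192.35_deg wrap2=167.65_deg

open belt: β = asin((r2−r1)/C) = asin(-10/93) = -6.1728°
wrap1 = π − 2β = 192.3455°
wrap2 = π + 2β = 167.6545°
tangent length = C·cosβ = 92.4608
L = r1·wrap1 + r2·wrap2 + 2·C·cosβ = 19·3.3571 + 9·2.9261 + 2·92.4608 = 275.0409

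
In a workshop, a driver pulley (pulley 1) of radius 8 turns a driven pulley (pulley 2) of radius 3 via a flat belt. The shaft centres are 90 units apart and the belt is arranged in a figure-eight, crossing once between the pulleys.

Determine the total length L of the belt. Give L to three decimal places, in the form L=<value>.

crossed belt: β = asin((r1+r2)/C) = asin(11/90) = 7.0204°
wrap1 = wrap2 = π + 2β = 194.0407°
tangent length = C·cosβ = 89.3252
L = (r1+r2)·wrap + 2·C·cosβ = 11·3.3866 + 2·89.3252 = 215.9036

L=215.904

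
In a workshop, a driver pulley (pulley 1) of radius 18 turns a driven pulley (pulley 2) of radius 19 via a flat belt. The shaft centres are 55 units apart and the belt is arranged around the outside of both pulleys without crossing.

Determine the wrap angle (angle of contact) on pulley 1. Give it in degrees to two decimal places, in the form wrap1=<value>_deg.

open belt: β = asin((r2−r1)/C) = asin(1/55) = 1.0418°
wrap1 = π − 2β = 177.9164°
wrap2 = π + 2β = 182.0836°

wrap1=177.92_deg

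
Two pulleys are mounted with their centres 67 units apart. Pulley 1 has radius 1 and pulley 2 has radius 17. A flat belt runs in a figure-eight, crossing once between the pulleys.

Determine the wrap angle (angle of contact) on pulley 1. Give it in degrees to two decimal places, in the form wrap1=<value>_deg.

wrap1=211.17_deg

crossed belt: β = asin((r1+r2)/C) = asin(18/67) = 15.5843°
wrap1 = wrap2 = π + 2β = 211.1687°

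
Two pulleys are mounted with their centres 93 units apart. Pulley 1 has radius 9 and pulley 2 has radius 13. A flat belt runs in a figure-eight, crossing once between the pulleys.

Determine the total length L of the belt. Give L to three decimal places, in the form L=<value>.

L=260.344

crossed belt: β = asin((r1+r2)/C) = asin(22/93) = 13.6835°
wrap1 = wrap2 = π + 2β = 207.3671°
tangent length = C·cosβ = 90.3604
L = (r1+r2)·wrap + 2·C·cosβ = 22·3.6192 + 2·90.3604 = 260.3440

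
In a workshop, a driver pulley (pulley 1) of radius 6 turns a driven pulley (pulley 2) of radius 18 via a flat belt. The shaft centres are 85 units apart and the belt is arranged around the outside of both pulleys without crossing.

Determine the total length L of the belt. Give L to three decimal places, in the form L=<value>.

L=247.095

open belt: β = asin((r2−r1)/C) = asin(12/85) = 8.1159°
wrap1 = π − 2β = 163.7681°
wrap2 = π + 2β = 196.2319°
tangent length = C·cosβ = 84.1487
L = r1·wrap1 + r2·wrap2 + 2·C·cosβ = 6·2.8583 + 18·3.4249 + 2·84.1487 = 247.0952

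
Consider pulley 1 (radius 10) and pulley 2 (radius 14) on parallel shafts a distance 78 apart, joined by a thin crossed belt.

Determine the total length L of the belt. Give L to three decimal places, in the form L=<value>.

crossed belt: β = asin((r1+r2)/C) = asin(24/78) = 17.9202°
wrap1 = wrap2 = π + 2β = 215.8404°
tangent length = C·cosβ = 74.2159
L = (r1+r2)·wrap + 2·C·cosβ = 24·3.7671 + 2·74.2159 = 238.8428

L=238.843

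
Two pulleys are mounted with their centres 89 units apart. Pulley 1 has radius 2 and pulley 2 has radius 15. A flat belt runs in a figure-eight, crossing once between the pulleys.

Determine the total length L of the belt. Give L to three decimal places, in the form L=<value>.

L=234.664

crossed belt: β = asin((r1+r2)/C) = asin(17/89) = 11.0118°
wrap1 = wrap2 = π + 2β = 202.0236°
tangent length = C·cosβ = 87.3613
L = (r1+r2)·wrap + 2·C·cosβ = 17·3.5260 + 2·87.3613 = 234.6642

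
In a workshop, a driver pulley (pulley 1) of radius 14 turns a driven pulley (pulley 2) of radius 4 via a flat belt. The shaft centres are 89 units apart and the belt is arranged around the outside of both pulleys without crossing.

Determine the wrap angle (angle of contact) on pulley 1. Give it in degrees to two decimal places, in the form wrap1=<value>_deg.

open belt: β = asin((r2−r1)/C) = asin(-10/89) = -6.4514°
wrap1 = π − 2β = 192.9027°
wrap2 = π + 2β = 167.0973°

wrap1=192.90_deg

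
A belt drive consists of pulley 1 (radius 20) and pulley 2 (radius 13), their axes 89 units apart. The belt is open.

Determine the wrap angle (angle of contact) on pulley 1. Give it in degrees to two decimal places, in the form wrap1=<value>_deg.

open belt: β = asin((r2−r1)/C) = asin(-7/89) = -4.5111°
wrap1 = π − 2β = 189.0221°
wrap2 = π + 2β = 170.9779°

wrap1=189.02_deg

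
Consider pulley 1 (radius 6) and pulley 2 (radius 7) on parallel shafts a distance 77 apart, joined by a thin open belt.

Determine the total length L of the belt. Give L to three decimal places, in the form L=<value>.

open belt: β = asin((r2−r1)/C) = asin(1/77) = 0.7441°
wrap1 = π − 2β = 178.5118°
wrap2 = π + 2β = 181.4882°
tangent length = C·cosβ = 76.9935
L = r1·wrap1 + r2·wrap2 + 2·C·cosβ = 6·3.1156 + 7·3.1676 + 2·76.9935 = 194.8537

L=194.854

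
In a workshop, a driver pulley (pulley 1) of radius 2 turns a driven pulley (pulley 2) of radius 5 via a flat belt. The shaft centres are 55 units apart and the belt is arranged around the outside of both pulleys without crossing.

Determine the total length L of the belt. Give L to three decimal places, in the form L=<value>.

L=132.155

open belt: β = asin((r2−r1)/C) = asin(3/55) = 3.1268°
wrap1 = π − 2β = 173.7464°
wrap2 = π + 2β = 186.2536°
tangent length = C·cosβ = 54.9181
L = r1·wrap1 + r2·wrap2 + 2·C·cosβ = 2·3.0324 + 5·3.2507 + 2·54.9181 = 132.1548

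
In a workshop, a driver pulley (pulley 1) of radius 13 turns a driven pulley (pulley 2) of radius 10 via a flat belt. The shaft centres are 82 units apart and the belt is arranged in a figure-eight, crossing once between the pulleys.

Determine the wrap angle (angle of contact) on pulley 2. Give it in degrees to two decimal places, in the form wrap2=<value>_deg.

crossed belt: β = asin((r1+r2)/C) = asin(23/82) = 16.2893°
wrap1 = wrap2 = π + 2β = 212.5786°

wrap2=212.58_deg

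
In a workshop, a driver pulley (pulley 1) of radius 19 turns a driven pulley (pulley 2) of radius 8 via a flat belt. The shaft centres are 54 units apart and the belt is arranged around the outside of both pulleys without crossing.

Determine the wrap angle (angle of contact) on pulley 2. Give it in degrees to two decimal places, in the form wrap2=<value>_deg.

open belt: β = asin((r2−r1)/C) = asin(-11/54) = -11.7536°
wrap1 = π − 2β = 203.5073°
wrap2 = π + 2β = 156.4927°

wrap2=156.49_deg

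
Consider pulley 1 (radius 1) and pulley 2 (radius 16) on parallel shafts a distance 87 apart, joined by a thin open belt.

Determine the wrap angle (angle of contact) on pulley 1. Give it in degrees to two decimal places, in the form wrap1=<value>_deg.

wrap1=160.14_deg

open belt: β = asin((r2−r1)/C) = asin(15/87) = 9.9282°
wrap1 = π − 2β = 160.1436°
wrap2 = π + 2β = 199.8564°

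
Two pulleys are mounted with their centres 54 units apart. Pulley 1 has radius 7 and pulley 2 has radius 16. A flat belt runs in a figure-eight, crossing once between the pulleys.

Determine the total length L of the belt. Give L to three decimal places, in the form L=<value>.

crossed belt: β = asin((r1+r2)/C) = asin(23/54) = 25.2093°
wrap1 = wrap2 = π + 2β = 230.4186°
tangent length = C·cosβ = 48.8569
L = (r1+r2)·wrap + 2·C·cosβ = 23·4.0216 + 2·48.8569 = 190.2098

L=190.210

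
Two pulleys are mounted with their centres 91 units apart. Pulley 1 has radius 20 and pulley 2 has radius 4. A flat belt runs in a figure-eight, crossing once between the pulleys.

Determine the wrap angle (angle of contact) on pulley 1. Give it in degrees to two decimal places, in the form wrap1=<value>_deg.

crossed belt: β = asin((r1+r2)/C) = asin(24/91) = 15.2919°
wrap1 = wrap2 = π + 2β = 210.5837°

wrap1=210.58_deg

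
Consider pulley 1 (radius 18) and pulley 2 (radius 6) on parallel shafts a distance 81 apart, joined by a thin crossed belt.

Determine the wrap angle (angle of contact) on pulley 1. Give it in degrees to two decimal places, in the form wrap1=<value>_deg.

crossed belt: β = asin((r1+r2)/C) = asin(24/81) = 17.2353°
wrap1 = wrap2 = π + 2β = 214.4706°

wrap1=214.47_deg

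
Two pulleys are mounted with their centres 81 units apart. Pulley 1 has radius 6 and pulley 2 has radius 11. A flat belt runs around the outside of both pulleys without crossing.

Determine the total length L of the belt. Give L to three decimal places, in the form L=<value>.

L=215.716

open belt: β = asin((r2−r1)/C) = asin(5/81) = 3.5390°
wrap1 = π − 2β = 172.9219°
wrap2 = π + 2β = 187.0781°
tangent length = C·cosβ = 80.8455
L = r1·wrap1 + r2·wrap2 + 2·C·cosβ = 6·3.0181 + 11·3.2651 + 2·80.8455 = 215.7158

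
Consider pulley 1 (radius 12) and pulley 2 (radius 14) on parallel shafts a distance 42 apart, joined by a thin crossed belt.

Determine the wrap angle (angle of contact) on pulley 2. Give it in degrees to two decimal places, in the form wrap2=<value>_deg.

wrap2=256.49_deg

crossed belt: β = asin((r1+r2)/C) = asin(26/42) = 38.2466°
wrap1 = wrap2 = π + 2β = 256.4932°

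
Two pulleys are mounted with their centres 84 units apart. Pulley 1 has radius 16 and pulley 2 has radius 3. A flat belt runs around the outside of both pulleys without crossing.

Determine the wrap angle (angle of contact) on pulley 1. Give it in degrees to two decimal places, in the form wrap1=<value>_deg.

wrap1=197.81_deg

open belt: β = asin((r2−r1)/C) = asin(-13/84) = -8.9030°
wrap1 = π − 2β = 197.8060°
wrap2 = π + 2β = 162.1940°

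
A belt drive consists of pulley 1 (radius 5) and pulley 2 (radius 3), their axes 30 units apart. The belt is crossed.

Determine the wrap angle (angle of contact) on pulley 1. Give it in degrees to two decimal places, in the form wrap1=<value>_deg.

crossed belt: β = asin((r1+r2)/C) = asin(8/30) = 15.4660°
wrap1 = wrap2 = π + 2β = 210.9320°

wrap1=210.93_deg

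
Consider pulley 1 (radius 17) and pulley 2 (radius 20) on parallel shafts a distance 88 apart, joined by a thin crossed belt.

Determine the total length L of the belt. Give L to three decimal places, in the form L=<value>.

crossed belt: β = asin((r1+r2)/C) = asin(37/88) = 24.8633°
wrap1 = wrap2 = π + 2β = 229.7266°
tangent length = C·cosβ = 79.8436
L = (r1+r2)·wrap + 2·C·cosβ = 37·4.0095 + 2·79.8436 = 308.0381

L=308.038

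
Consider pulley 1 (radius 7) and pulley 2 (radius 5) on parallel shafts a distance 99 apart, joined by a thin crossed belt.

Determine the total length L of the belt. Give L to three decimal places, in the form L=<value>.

crossed belt: β = asin((r1+r2)/C) = asin(12/99) = 6.9621°
wrap1 = wrap2 = π + 2β = 193.9241°
tangent length = C·cosβ = 98.2700
L = (r1+r2)·wrap + 2·C·cosβ = 12·3.3846 + 2·98.2700 = 237.1554

L=237.155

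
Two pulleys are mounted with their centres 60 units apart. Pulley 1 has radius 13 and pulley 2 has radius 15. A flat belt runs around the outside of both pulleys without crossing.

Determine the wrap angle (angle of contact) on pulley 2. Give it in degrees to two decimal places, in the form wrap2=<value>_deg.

open belt: β = asin((r2−r1)/C) = asin(2/60) = 1.9102°
wrap1 = π − 2β = 176.1796°
wrap2 = π + 2β = 183.8204°

wrap2=183.82_deg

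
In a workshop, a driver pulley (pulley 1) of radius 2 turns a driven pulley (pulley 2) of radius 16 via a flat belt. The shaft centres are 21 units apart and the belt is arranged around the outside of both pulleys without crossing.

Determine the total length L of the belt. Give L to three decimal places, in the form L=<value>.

open belt: β = asin((r2−r1)/C) = asin(14/21) = 41.8103°
wrap1 = π − 2β = 96.3794°
wrap2 = π + 2β = 263.6206°
tangent length = C·cosβ = 15.6525
L = r1·wrap1 + r2·wrap2 + 2·C·cosβ = 2·1.6821 + 16·4.6010 + 2·15.6525 = 108.2860

L=108.286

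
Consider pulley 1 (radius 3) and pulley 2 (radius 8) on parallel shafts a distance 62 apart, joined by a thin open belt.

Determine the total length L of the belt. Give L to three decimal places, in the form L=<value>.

L=158.961

open belt: β = asin((r2−r1)/C) = asin(5/62) = 4.6257°
wrap1 = π − 2β = 170.7487°
wrap2 = π + 2β = 189.2513°
tangent length = C·cosβ = 61.7981
L = r1·wrap1 + r2·wrap2 + 2·C·cosβ = 3·2.9801 + 8·3.3031 + 2·61.7981 = 158.9610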